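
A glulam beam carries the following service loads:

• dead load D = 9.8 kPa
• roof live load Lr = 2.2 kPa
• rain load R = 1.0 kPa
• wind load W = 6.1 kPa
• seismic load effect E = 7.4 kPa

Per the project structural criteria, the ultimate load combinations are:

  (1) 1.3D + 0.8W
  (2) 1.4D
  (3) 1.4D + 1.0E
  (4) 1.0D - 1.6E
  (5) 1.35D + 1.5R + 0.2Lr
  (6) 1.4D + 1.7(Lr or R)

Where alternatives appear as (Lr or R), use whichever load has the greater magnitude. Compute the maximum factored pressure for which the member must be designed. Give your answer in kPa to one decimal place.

21.1 kPa

(Lr or R) → Lr = 2.2 kPa.
(1) 1.3(9.8) + 0.8(6.1) = 12.7 + 4.9 = 17.6
(2) 1.4(9.8) = 13.7
(3) 1.4(9.8) + 1.0(7.4) = 13.7 + 7.4 = 21.1
(4) 1.0(9.8) - 1.6(7.4) = 9.8 - 11.8 = -2.0
(5) 1.35(9.8) + 1.5(1.0) + 0.2(2.2) = 15.2
(6) 1.4(9.8) + 1.7(2.2) = 17.5
Combination 3 governs: p_u = 21.1 kPa.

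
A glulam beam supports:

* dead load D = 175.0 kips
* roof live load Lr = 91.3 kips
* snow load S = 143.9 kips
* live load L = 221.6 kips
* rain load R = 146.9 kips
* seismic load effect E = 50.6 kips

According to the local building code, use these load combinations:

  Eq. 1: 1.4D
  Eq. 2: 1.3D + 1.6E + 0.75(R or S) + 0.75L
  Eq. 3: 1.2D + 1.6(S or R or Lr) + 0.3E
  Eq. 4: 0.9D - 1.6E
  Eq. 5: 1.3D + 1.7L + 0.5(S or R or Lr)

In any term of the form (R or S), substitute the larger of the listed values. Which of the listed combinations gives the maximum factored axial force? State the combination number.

Combination 5

(R or S) → R = 146.9 kips; (S or R or Lr) → R = 146.9 kips.
Eq. 1: 1.4(175.0) = 245.0
Eq. 2: 1.3(175.0) + 1.6(50.6) + 0.75(146.9) + 0.75(221.6) = 584.8
Eq. 3: 1.2(175.0) + 1.6(146.9) + 0.3(50.6) = 210.0 + 235.0 + 15.2 = 460.2
Eq. 4: 0.9(175.0) - 1.6(50.6) = 157.5 - 81.0 = 76.5
Eq. 5: 1.3(175.0) + 1.7(221.6) + 0.5(146.9) = 227.5 + 376.7 + 73.5 = 677.7
The largest value is 677.7 kips from combination 5.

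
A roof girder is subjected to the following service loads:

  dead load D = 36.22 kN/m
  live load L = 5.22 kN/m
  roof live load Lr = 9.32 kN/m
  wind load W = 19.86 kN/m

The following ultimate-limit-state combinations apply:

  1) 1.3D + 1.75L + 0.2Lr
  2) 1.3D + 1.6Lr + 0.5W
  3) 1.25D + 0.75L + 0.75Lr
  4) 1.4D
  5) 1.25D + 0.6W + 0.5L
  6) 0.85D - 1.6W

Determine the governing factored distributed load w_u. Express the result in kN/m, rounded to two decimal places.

71.93 kN/m

1) 1.3(36.22) + 1.75(5.22) + 0.2(9.32) = 47.09 + 9.14 + 1.86 = 58.09
2) 1.3(36.22) + 1.6(9.32) + 0.5(19.86) = 47.09 + 14.91 + 9.93 = 71.93
3) 1.25(36.22) + 0.75(5.22) + 0.75(9.32) = 56.18
4) 1.4(36.22) = 50.71
5) 1.25(36.22) + 0.6(19.86) + 0.5(5.22) = 59.80
6) 0.85(36.22) - 1.6(19.86) = 30.79 - 31.78 = -0.99
Combination 2 governs: w_u = 71.93 kN/m.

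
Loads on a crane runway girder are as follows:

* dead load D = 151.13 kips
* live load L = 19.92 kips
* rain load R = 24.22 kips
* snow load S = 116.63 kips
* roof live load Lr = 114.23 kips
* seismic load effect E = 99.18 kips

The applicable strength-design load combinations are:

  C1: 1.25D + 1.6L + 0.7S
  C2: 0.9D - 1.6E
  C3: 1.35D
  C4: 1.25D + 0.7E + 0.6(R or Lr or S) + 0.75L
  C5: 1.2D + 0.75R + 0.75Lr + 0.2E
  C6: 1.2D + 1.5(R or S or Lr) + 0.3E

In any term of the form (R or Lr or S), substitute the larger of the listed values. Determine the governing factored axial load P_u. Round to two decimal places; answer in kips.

(R or Lr or S) → S = 116.63 kips; (R or S or Lr) → S = 116.63 kips.
C1: 1.25(151.13) + 1.6(19.92) + 0.7(116.63) = 302.43
C2: 0.9(151.13) - 1.6(99.18) = 136.02 - 158.69 = -22.67
C3: 1.35(151.13) = 204.03
C4: 1.25(151.13) + 0.7(99.18) + 0.6(116.63) + 0.75(19.92) = 188.91 + 69.43 + 69.98 + 14.94 = 343.26
C5: 1.2(151.13) + 0.75(24.22) + 0.75(114.23) + 0.2(99.18) = 305.03
C6: 1.2(151.13) + 1.5(116.63) + 0.3(99.18) = 181.36 + 174.95 + 29.75 = 386.06
Combination 6 governs: P_u = 386.06 kips.

386.06 kips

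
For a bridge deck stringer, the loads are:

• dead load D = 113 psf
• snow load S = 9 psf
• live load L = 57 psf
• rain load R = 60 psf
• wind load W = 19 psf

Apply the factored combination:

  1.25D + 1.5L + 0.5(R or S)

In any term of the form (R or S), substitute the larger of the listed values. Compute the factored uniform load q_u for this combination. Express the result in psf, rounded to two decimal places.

(R or S) → R = 60 psf.
1.25(113) + 1.5(57) + 0.5(60) = 141.25 + 85.50 + 30.00 = 256.75
q_u = 256.75 psf.

256.75 psf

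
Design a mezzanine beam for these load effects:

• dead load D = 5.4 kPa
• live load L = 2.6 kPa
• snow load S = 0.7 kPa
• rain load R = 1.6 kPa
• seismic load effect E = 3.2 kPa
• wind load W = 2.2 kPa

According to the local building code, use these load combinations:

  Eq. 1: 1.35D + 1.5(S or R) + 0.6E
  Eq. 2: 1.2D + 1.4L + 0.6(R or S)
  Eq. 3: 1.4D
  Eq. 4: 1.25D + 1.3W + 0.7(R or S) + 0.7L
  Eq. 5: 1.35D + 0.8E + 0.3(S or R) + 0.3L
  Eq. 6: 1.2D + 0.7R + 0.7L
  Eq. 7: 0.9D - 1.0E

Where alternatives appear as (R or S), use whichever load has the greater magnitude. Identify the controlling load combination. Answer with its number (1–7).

(S or R) → R = 1.6 kPa; (R or S) → R = 1.6 kPa.
Eq. 1: 1.35(5.4) + 1.5(1.6) + 0.6(3.2) = 7.29 + 2.40 + 1.92 = 11.61
Eq. 2: 1.2(5.4) + 1.4(2.6) + 0.6(1.6) = 6.48 + 3.64 + 0.96 = 11.08
Eq. 3: 1.4(5.4) = 7.56
Eq. 4: 1.25(5.4) + 1.3(2.2) + 0.7(1.6) + 0.7(2.6) = 6.75 + 2.86 + 1.12 + 1.82 = 12.55
Eq. 5: 1.35(5.4) + 0.8(3.2) + 0.3(1.6) + 0.3(2.6) = 7.29 + 2.56 + 0.48 + 0.78 = 11.11
Eq. 6: 1.2(5.4) + 0.7(1.6) + 0.7(2.6) = 6.48 + 1.12 + 1.82 = 9.42
Eq. 7: 0.9(5.4) - 1.0(3.2) = 4.86 - 3.20 = 1.66
The largest value is 12.55 kPa from combination 4.

Combination 4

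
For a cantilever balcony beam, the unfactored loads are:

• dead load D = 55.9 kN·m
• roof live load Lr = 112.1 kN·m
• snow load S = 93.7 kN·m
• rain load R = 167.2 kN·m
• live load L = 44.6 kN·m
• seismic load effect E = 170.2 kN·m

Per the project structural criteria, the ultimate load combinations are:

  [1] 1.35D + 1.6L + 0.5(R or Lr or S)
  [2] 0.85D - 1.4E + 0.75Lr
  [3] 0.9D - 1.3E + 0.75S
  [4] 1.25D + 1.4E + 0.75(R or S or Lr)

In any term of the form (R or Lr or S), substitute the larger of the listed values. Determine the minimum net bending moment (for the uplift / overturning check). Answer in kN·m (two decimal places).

-106.69 kN·m

(R or Lr or S) → R = 167.2 kN·m; (R or S or Lr) → R = 167.2 kN·m.
[1] 1.35(55.9) + 1.6(44.6) + 0.5(167.2) = 75.47 + 71.36 + 83.60 = 230.43
[2] 0.85(55.9) - 1.4(170.2) + 0.75(112.1) = -106.69
[3] 0.9(55.9) - 1.3(170.2) + 0.75(93.7) = -100.68
[4] 1.25(55.9) + 1.4(170.2) + 0.75(167.2) = 69.88 + 238.28 + 125.40 = 433.56
Combination 2 gives the minimum: -106.69 kN·m.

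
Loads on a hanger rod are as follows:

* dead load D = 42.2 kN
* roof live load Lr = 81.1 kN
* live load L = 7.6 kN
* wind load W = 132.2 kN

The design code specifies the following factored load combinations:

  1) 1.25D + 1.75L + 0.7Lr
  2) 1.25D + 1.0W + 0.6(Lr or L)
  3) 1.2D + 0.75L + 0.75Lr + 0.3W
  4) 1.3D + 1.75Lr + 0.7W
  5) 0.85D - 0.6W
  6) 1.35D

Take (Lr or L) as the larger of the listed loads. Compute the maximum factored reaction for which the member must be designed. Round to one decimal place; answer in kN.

289.3 kN

(Lr or L) → Lr = 81.1 kN.
1) 1.25(42.2) + 1.75(7.6) + 0.7(81.1) = 122.8
2) 1.25(42.2) + 1.0(132.2) + 0.6(81.1) = 233.6
3) 1.2(42.2) + 0.75(7.6) + 0.75(81.1) + 0.3(132.2) = 50.6 + 5.7 + 60.8 + 39.7 = 156.8
4) 1.3(42.2) + 1.75(81.1) + 0.7(132.2) = 54.9 + 141.9 + 92.5 = 289.3
5) 0.85(42.2) - 0.6(132.2) = -43.5
6) 1.35(42.2) = 57.0
The controlling combination is 4, giving 289.3 kN.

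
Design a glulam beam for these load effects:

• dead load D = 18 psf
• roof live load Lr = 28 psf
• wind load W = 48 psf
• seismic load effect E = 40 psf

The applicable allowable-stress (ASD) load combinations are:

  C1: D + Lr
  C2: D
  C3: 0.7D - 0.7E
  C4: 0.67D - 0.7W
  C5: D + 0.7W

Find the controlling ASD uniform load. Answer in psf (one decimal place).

51.6 psf

C1: 1.0(18) + 1.0(28) = 46.0
C2: 1.0(18) = 18.0
C3: 0.7(18) - 0.7(40) = -15.4
C4: 0.67(18) - 0.7(48) = -21.5
C5: 1.0(18) + 0.7(48) = 51.6
Combination 5 governs: q = 51.6 psf.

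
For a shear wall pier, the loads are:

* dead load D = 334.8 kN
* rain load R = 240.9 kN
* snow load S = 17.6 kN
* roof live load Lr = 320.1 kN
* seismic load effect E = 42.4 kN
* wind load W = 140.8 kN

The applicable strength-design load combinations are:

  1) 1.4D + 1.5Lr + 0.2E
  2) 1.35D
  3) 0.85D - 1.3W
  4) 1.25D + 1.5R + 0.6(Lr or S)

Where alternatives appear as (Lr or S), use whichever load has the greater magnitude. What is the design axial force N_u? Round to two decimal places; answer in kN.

971.91 kN

(Lr or S) → Lr = 320.1 kN.
1) 1.4(334.8) + 1.5(320.1) + 0.2(42.4) = 468.72 + 480.15 + 8.48 = 957.35
2) 1.35(334.8) = 451.98
3) 0.85(334.8) - 1.3(140.8) = 284.58 - 183.04 = 101.54
4) 1.25(334.8) + 1.5(240.9) + 0.6(320.1) = 418.50 + 361.35 + 192.06 = 971.91
Combination 4 governs: N_u = 971.91 kN.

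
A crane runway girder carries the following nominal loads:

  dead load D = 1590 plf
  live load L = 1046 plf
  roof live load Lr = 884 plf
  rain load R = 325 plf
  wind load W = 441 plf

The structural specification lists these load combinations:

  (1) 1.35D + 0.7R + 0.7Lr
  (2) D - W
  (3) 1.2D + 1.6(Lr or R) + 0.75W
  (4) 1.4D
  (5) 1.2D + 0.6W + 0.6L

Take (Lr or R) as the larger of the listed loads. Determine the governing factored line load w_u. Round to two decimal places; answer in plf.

(Lr or R) → Lr = 884 plf.
(1) 1.35(1590) + 0.7(325) + 0.7(884) = 2146.50 + 227.50 + 618.80 = 2992.80
(2) 1.0(1590) - 1.0(441) = 1590.00 - 441.00 = 1149.00
(3) 1.2(1590) + 1.6(884) + 0.75(441) = 1908.00 + 1414.40 + 330.75 = 3653.15
(4) 1.4(1590) = 2226.00
(5) 1.2(1590) + 0.6(441) + 0.6(1046) = 1908.00 + 264.60 + 627.60 = 2800.20
Combination 3 governs: w_u = 3653.15 plf.

3653.15 plf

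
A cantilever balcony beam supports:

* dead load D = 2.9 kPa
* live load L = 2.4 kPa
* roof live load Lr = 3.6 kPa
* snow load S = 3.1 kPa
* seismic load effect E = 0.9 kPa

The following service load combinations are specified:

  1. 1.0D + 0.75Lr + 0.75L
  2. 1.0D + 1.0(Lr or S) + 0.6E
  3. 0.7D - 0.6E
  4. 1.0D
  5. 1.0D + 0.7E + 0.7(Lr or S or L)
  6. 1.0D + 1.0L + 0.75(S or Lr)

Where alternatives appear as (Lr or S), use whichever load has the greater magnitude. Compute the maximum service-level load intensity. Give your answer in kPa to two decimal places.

8.00 kPa

(Lr or S) → Lr = 3.6 kPa; (Lr or S or L) → Lr = 3.6 kPa; (S or Lr) → Lr = 3.6 kPa.
1. 1.0(2.9) + 0.75(3.6) + 0.75(2.4) = 2.90 + 2.70 + 1.80 = 7.40
2. 1.0(2.9) + 1.0(3.6) + 0.6(0.9) = 2.90 + 3.60 + 0.54 = 7.04
3. 0.7(2.9) - 0.6(0.9) = 2.03 - 0.54 = 1.49
4. 1.0(2.9) = 2.90
5. 1.0(2.9) + 0.7(0.9) + 0.7(3.6) = 2.90 + 0.63 + 2.52 = 6.05
6. 1.0(2.9) + 1.0(2.4) + 0.75(3.6) = 2.90 + 2.40 + 2.70 = 8.00
The controlling combination is 6, giving 8.00 kPa.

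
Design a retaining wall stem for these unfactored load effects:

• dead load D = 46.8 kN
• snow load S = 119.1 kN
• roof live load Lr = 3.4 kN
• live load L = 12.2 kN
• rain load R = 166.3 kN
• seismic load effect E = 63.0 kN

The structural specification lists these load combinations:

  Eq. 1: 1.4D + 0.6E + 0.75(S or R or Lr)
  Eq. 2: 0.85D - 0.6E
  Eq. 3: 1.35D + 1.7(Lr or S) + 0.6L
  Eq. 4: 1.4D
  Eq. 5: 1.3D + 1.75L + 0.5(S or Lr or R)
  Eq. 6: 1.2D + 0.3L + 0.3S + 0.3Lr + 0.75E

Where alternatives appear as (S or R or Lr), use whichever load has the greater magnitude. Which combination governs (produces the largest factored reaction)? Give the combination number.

(S or R or Lr) → R = 166.3 kN; (Lr or S) → S = 119.1 kN; (S or Lr or R) → R = 166.3 kN.
Eq. 1: 1.4(46.8) + 0.6(63.0) + 0.75(166.3) = 65.52 + 37.80 + 124.73 = 228.05
Eq. 2: 0.85(46.8) - 0.6(63.0) = 39.78 - 37.80 = 1.98
Eq. 3: 1.35(46.8) + 1.7(119.1) + 0.6(12.2) = 63.18 + 202.47 + 7.32 = 272.97
Eq. 4: 1.4(46.8) = 65.52
Eq. 5: 1.3(46.8) + 1.75(12.2) + 0.5(166.3) = 60.84 + 21.35 + 83.15 = 165.34
Eq. 6: 1.2(46.8) + 0.3(12.2) + 0.3(119.1) + 0.3(3.4) + 0.75(63.0) = 56.16 + 3.66 + 35.73 + 1.02 + 47.25 = 143.82
The largest value is 272.97 kN from combination 3.

Combination 3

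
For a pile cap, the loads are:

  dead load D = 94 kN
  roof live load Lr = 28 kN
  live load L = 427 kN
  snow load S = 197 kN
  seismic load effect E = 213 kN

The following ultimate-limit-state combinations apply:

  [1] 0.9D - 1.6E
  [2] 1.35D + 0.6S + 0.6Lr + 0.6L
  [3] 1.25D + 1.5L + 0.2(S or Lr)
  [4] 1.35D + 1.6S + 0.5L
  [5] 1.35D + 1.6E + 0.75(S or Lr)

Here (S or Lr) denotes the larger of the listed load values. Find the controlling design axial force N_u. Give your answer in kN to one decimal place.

(S or Lr) → S = 197 kN.
[1] 0.9(94) - 1.6(213) = 84.6 - 340.8 = -256.2
[2] 1.35(94) + 0.6(197) + 0.6(28) + 0.6(427) = 126.9 + 118.2 + 16.8 + 256.2 = 518.1
[3] 1.25(94) + 1.5(427) + 0.2(197) = 117.5 + 640.5 + 39.4 = 797.4
[4] 1.35(94) + 1.6(197) + 0.5(427) = 126.9 + 315.2 + 213.5 = 655.6
[5] 1.35(94) + 1.6(213) + 0.75(197) = 126.9 + 340.8 + 147.8 = 615.5
Maximum is from combination 3.

797.4 kN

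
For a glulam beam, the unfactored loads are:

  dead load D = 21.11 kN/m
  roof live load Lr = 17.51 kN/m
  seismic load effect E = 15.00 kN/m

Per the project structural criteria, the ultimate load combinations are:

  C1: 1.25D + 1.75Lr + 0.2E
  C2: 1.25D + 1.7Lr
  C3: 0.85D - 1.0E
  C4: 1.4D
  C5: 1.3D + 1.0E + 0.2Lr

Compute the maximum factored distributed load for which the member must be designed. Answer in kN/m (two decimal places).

60.03 kN/m

C1: 1.25(21.11) + 1.75(17.51) + 0.2(15.00) = 26.39 + 30.64 + 3.00 = 60.03
C2: 1.25(21.11) + 1.7(17.51) = 56.15
C3: 0.85(21.11) - 1.0(15.00) = 17.94 - 15.00 = 2.94
C4: 1.4(21.11) = 29.55
C5: 1.3(21.11) + 1.0(15.00) + 0.2(17.51) = 45.95
The controlling combination is 1, giving 60.03 kN/m.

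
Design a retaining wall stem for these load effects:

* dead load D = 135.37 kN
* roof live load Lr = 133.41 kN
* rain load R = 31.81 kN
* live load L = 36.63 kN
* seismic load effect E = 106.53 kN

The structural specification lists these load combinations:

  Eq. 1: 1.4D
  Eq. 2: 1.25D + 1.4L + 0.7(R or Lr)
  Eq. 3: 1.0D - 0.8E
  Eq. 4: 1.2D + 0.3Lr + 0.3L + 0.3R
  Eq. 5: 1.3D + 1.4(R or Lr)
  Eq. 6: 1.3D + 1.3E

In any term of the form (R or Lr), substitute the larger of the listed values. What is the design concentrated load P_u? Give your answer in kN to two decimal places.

362.76 kN

(R or Lr) → Lr = 133.41 kN.
Eq. 1: 1.4(135.37) = 189.52
Eq. 2: 1.25(135.37) + 1.4(36.63) + 0.7(133.41) = 169.21 + 51.28 + 93.39 = 313.88
Eq. 3: 1.0(135.37) - 0.8(106.53) = 135.37 - 85.22 = 50.15
Eq. 4: 1.2(135.37) + 0.3(133.41) + 0.3(36.63) + 0.3(31.81) = 223.00
Eq. 5: 1.3(135.37) + 1.4(133.41) = 362.76
Eq. 6: 1.3(135.37) + 1.3(106.53) = 175.98 + 138.49 = 314.47
Maximum is from combination 5.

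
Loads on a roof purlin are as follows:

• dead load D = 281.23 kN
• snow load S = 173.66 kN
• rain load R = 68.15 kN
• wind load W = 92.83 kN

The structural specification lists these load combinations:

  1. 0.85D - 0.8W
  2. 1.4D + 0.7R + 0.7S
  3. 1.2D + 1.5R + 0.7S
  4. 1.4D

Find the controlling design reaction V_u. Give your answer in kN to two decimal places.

1. 0.85(281.23) - 0.8(92.83) = 164.78
2. 1.4(281.23) + 0.7(68.15) + 0.7(173.66) = 393.72 + 47.71 + 121.56 = 562.99
3. 1.2(281.23) + 1.5(68.15) + 0.7(173.66) = 561.26
4. 1.4(281.23) = 393.72
The controlling combination is 2, giving 562.99 kN.

562.99 kN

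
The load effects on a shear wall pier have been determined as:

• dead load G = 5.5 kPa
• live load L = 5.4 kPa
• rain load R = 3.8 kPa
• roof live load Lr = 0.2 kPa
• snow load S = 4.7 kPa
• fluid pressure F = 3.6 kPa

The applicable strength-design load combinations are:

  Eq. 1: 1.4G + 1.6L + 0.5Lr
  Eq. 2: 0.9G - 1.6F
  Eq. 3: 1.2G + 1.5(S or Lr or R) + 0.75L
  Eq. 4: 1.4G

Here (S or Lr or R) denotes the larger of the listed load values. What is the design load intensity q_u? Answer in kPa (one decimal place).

(S or Lr or R) → S = 4.7 kPa.
Eq. 1: 1.4(5.5) + 1.6(5.4) + 0.5(0.2) = 16.4
Eq. 2: 0.9(5.5) - 1.6(3.6) = -0.8
Eq. 3: 1.2(5.5) + 1.5(4.7) + 0.75(5.4) = 17.7
Eq. 4: 1.4(5.5) = 7.7
Combination 3 governs: q_u = 17.7 kPa.

17.7 kPa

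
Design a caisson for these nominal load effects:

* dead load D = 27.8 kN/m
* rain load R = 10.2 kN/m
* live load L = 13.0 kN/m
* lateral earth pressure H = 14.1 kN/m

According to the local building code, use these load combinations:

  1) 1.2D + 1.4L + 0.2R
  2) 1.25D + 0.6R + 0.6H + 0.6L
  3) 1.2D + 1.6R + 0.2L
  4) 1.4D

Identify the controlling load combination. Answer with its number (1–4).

1) 1.2(27.8) + 1.4(13.0) + 0.2(10.2) = 53.60
2) 1.25(27.8) + 0.6(10.2) + 0.6(14.1) + 0.6(13.0) = 57.13
3) 1.2(27.8) + 1.6(10.2) + 0.2(13.0) = 52.28
4) 1.4(27.8) = 38.92
The largest value is 57.13 kN/m from combination 2.

Combination 2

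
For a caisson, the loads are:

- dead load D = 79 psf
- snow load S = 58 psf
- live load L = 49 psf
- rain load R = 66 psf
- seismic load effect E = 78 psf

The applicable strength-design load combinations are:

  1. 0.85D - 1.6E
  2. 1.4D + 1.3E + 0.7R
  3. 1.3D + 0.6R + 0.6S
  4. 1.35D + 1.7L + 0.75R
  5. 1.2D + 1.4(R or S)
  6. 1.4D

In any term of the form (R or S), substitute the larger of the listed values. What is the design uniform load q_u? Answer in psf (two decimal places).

(R or S) → R = 66 psf.
1. 0.85(79) - 1.6(78) = 67.15 - 124.80 = -57.65
2. 1.4(79) + 1.3(78) + 0.7(66) = 110.60 + 101.40 + 46.20 = 258.20
3. 1.3(79) + 0.6(66) + 0.6(58) = 102.70 + 39.60 + 34.80 = 177.10
4. 1.35(79) + 1.7(49) + 0.75(66) = 106.65 + 83.30 + 49.50 = 239.45
5. 1.2(79) + 1.4(66) = 94.80 + 92.40 = 187.20
6. 1.4(79) = 110.60
The controlling combination is 2, giving 258.20 psf.

258.20 psf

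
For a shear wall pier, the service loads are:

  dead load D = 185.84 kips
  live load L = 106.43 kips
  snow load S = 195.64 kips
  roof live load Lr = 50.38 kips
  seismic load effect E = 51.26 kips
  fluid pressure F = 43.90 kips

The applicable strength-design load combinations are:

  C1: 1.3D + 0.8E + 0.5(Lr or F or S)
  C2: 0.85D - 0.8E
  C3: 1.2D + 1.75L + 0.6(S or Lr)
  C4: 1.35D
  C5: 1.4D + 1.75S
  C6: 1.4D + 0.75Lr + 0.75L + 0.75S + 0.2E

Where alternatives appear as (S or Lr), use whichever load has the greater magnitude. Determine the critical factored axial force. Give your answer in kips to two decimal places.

602.55 kips

(Lr or F or S) → S = 195.64 kips; (S or Lr) → S = 195.64 kips.
C1: 1.3(185.84) + 0.8(51.26) + 0.5(195.64) = 380.42
C2: 0.85(185.84) - 0.8(51.26) = 116.96
C3: 1.2(185.84) + 1.75(106.43) + 0.6(195.64) = 526.64
C4: 1.35(185.84) = 250.88
C5: 1.4(185.84) + 1.75(195.64) = 602.55
C6: 1.4(185.84) + 0.75(50.38) + 0.75(106.43) + 0.75(195.64) + 0.2(51.26) = 534.77
Combination 5 governs: P_u = 602.55 kips.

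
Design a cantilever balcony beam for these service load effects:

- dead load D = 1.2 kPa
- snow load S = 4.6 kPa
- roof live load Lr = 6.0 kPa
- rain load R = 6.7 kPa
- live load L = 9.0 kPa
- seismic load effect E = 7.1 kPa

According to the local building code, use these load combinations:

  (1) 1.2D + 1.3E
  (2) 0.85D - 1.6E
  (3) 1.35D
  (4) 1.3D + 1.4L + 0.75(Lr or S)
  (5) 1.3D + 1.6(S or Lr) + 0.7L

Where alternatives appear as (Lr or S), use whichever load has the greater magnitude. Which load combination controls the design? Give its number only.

(Lr or S) → Lr = 6.0 kPa; (S or Lr) → Lr = 6.0 kPa.
(1) 1.2(1.2) + 1.3(7.1) = 10.67
(2) 0.85(1.2) - 1.6(7.1) = -10.34
(3) 1.35(1.2) = 1.62
(4) 1.3(1.2) + 1.4(9.0) + 0.75(6.0) = 18.66
(5) 1.3(1.2) + 1.6(6.0) + 0.7(9.0) = 17.46
The largest value is 18.66 kPa from combination 4.

Combination 4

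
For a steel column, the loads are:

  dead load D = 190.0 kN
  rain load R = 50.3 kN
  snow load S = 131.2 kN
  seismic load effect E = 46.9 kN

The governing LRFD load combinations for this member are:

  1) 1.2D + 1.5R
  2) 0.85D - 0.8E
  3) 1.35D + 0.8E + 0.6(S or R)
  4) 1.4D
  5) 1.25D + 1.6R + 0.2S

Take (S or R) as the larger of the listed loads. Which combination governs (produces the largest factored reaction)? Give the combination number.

(S or R) → S = 131.2 kN.
1) 1.2(190.0) + 1.5(50.3) = 228.0 + 75.5 = 303.5
2) 0.85(190.0) - 0.8(46.9) = 161.5 - 37.5 = 124.0
3) 1.35(190.0) + 0.8(46.9) + 0.6(131.2) = 256.5 + 37.5 + 78.7 = 372.7
4) 1.4(190.0) = 266.0
5) 1.25(190.0) + 1.6(50.3) + 0.2(131.2) = 237.5 + 80.5 + 26.2 = 344.2
The largest value is 372.7 kN from combination 3.

Combination 3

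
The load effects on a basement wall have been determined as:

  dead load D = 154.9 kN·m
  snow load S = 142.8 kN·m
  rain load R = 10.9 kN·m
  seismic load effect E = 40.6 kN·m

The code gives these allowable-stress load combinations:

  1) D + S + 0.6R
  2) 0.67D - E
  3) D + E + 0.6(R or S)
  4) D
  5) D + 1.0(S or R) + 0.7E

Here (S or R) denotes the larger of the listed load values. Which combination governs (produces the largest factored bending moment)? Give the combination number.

(R or S) → S = 142.8 kN·m; (S or R) → S = 142.8 kN·m.
1) 1.0(154.9) + 1.0(142.8) + 0.6(10.9) = 154.90 + 142.80 + 6.54 = 304.24
2) 0.67(154.9) - 1.0(40.6) = 103.78 - 40.60 = 63.18
3) 1.0(154.9) + 1.0(40.6) + 0.6(142.8) = 154.90 + 40.60 + 85.68 = 281.18
4) 1.0(154.9) = 154.90
5) 1.0(154.9) + 1.0(142.8) + 0.7(40.6) = 154.90 + 142.80 + 28.42 = 326.12
The largest value is 326.12 kN·m from combination 5.

Combination 5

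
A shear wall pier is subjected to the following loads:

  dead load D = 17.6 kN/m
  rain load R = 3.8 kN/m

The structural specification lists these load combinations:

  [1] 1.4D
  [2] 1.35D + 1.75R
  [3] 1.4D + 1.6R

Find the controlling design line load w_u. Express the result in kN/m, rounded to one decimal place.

[1] 1.4(17.6) = 24.6
[2] 1.35(17.6) + 1.75(3.8) = 30.4
[3] 1.4(17.6) + 1.6(3.8) = 30.7
The controlling combination is 3, giving 30.7 kN/m.

30.7 kN/m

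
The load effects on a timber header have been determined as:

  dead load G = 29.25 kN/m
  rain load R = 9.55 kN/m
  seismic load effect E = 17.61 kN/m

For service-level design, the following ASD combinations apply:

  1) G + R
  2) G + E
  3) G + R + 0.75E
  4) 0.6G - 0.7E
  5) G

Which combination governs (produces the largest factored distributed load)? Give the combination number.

Combination 3

1) 1.0(29.25) + 1.0(9.55) = 29.25 + 9.55 = 38.80
2) 1.0(29.25) + 1.0(17.61) = 29.25 + 17.61 = 46.86
3) 1.0(29.25) + 1.0(9.55) + 0.75(17.61) = 29.25 + 9.55 + 13.21 = 52.01
4) 0.6(29.25) - 0.7(17.61) = 17.55 - 12.33 = 5.22
5) 1.0(29.25) = 29.25
The largest value is 52.01 kN/m from combination 3.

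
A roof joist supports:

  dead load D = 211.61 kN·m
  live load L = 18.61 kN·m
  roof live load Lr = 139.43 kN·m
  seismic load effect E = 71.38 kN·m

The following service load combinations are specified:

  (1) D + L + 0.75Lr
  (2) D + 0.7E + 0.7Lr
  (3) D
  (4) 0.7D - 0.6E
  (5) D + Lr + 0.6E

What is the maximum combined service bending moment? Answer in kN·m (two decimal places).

(1) 1.0(211.61) + 1.0(18.61) + 0.75(139.43) = 211.61 + 18.61 + 104.57 = 334.79
(2) 1.0(211.61) + 0.7(71.38) + 0.7(139.43) = 211.61 + 49.97 + 97.60 = 359.18
(3) 1.0(211.61) = 211.61
(4) 0.7(211.61) - 0.6(71.38) = 148.13 - 42.83 = 105.30
(5) 1.0(211.61) + 1.0(139.43) + 0.6(71.38) = 211.61 + 139.43 + 42.83 = 393.87
The controlling combination is 5, giving 393.87 kN·m.

393.87 kN·m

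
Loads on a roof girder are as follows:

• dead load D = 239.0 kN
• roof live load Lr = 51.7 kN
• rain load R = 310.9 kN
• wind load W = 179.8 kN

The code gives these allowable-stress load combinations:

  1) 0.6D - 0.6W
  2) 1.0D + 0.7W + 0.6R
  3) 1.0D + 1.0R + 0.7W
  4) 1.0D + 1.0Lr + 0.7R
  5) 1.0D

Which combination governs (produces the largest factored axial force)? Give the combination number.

Combination 3

1) 0.6(239.0) - 0.6(179.8) = 143.4 - 107.9 = 35.5
2) 1.0(239.0) + 0.7(179.8) + 0.6(310.9) = 239.0 + 125.9 + 186.5 = 551.4
3) 1.0(239.0) + 1.0(310.9) + 0.7(179.8) = 239.0 + 310.9 + 125.9 = 675.8
4) 1.0(239.0) + 1.0(51.7) + 0.7(310.9) = 239.0 + 51.7 + 217.6 = 508.3
5) 1.0(239.0) = 239.0
The largest value is 675.8 kN from combination 3.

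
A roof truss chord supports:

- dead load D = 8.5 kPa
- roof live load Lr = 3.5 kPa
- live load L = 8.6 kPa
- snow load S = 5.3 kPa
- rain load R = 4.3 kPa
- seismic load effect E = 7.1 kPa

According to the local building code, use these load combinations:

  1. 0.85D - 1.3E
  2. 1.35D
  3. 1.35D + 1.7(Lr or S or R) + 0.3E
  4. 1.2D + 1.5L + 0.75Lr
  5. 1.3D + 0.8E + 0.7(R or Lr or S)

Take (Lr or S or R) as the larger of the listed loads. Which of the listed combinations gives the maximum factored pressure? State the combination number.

(Lr or S or R) → S = 5.3 kPa; (R or Lr or S) → S = 5.3 kPa.
1. 0.85(8.5) - 1.3(7.1) = -2.0
2. 1.35(8.5) = 11.5
3. 1.35(8.5) + 1.7(5.3) + 0.3(7.1) = 22.6
4. 1.2(8.5) + 1.5(8.6) + 0.75(3.5) = 25.7
5. 1.3(8.5) + 0.8(7.1) + 0.7(5.3) = 20.4
The largest value is 25.7 kPa from combination 4.

Combination 4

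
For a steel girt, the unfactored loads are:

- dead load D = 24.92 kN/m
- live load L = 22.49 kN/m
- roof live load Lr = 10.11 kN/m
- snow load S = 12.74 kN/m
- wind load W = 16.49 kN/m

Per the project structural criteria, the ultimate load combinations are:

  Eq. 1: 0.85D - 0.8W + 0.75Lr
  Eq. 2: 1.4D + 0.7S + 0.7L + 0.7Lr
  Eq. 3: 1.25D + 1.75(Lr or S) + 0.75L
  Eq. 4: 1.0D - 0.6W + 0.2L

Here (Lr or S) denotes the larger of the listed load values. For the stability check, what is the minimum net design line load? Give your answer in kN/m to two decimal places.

(Lr or S) → S = 12.74 kN/m.
Eq. 1: 0.85(24.92) - 0.8(16.49) + 0.75(10.11) = 21.18 - 13.19 + 7.58 = 15.57
Eq. 2: 1.4(24.92) + 0.7(12.74) + 0.7(22.49) + 0.7(10.11) = 34.89 + 8.92 + 15.74 + 7.08 = 66.63
Eq. 3: 1.25(24.92) + 1.75(12.74) + 0.75(22.49) = 70.31
Eq. 4: 1.0(24.92) - 0.6(16.49) + 0.2(22.49) = 19.52
Combination 1 gives the minimum: 15.57 kN/m.

15.57 kN/m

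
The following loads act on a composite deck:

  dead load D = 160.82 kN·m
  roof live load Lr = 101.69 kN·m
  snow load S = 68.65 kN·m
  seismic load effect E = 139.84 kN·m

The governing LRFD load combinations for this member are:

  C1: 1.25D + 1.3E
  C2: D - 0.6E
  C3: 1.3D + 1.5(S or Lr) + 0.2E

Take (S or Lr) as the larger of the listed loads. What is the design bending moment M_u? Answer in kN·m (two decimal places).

389.57 kN·m

(S or Lr) → Lr = 101.69 kN·m.
C1: 1.25(160.82) + 1.3(139.84) = 201.03 + 181.79 = 382.82
C2: 1.0(160.82) - 0.6(139.84) = 160.82 - 83.90 = 76.92
C3: 1.3(160.82) + 1.5(101.69) + 0.2(139.84) = 389.57
Maximum is from combination 3.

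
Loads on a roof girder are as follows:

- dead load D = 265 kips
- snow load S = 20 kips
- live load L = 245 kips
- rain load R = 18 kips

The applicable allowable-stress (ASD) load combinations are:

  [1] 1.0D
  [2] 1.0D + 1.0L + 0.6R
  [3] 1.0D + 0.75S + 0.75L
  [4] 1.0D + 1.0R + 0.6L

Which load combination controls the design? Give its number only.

Combination 2

[1] 1.0(265) = 265.0
[2] 1.0(265) + 1.0(245) + 0.6(18) = 265.0 + 245.0 + 10.8 = 520.8
[3] 1.0(265) + 0.75(20) + 0.75(245) = 265.0 + 15.0 + 183.8 = 463.8
[4] 1.0(265) + 1.0(18) + 0.6(245) = 265.0 + 18.0 + 147.0 = 430.0
The largest value is 520.8 kips from combination 2.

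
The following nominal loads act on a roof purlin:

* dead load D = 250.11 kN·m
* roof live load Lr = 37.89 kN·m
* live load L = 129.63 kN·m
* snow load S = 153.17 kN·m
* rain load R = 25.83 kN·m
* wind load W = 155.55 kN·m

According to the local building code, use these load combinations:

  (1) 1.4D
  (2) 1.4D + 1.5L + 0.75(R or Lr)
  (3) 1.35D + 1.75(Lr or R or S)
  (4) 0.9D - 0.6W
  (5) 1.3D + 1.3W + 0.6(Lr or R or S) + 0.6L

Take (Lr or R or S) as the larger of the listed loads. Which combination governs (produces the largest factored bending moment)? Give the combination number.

Combination 5

(R or Lr) → Lr = 37.89 kN·m; (Lr or R or S) → S = 153.17 kN·m.
(1) 1.4(250.11) = 350.15
(2) 1.4(250.11) + 1.5(129.63) + 0.75(37.89) = 350.15 + 194.45 + 28.42 = 573.02
(3) 1.35(250.11) + 1.75(153.17) = 337.65 + 268.05 = 605.70
(4) 0.9(250.11) - 0.6(155.55) = 225.10 - 93.33 = 131.77
(5) 1.3(250.11) + 1.3(155.55) + 0.6(153.17) + 0.6(129.63) = 325.14 + 202.22 + 91.90 + 77.78 = 697.04
The largest value is 697.04 kN·m from combination 5.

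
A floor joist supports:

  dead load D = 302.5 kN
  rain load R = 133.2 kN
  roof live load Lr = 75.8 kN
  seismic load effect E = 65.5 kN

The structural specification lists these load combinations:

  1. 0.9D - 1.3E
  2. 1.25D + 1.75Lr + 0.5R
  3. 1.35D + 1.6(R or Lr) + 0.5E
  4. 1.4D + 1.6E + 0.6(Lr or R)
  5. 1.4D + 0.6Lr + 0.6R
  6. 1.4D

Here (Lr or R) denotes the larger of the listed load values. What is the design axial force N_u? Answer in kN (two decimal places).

(R or Lr) → R = 133.2 kN; (Lr or R) → R = 133.2 kN.
1. 0.9(302.5) - 1.3(65.5) = 272.25 - 85.15 = 187.10
2. 1.25(302.5) + 1.75(75.8) + 0.5(133.2) = 378.13 + 132.65 + 66.60 = 577.38
3. 1.35(302.5) + 1.6(133.2) + 0.5(65.5) = 408.38 + 213.12 + 32.75 = 654.25
4. 1.4(302.5) + 1.6(65.5) + 0.6(133.2) = 423.50 + 104.80 + 79.92 = 608.22
5. 1.4(302.5) + 0.6(75.8) + 0.6(133.2) = 423.50 + 45.48 + 79.92 = 548.90
6. 1.4(302.5) = 423.50
Combination 3 governs: N_u = 654.25 kN.

654.25 kN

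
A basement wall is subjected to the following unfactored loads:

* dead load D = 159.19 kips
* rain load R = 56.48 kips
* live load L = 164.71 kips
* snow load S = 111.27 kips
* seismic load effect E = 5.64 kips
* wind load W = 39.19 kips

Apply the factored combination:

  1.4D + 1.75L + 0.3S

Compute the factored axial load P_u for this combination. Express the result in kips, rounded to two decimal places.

1.4(159.19) + 1.75(164.71) + 0.3(111.27) = 222.87 + 288.24 + 33.38 = 544.49
P_u = 544.49 kips.

544.49 kips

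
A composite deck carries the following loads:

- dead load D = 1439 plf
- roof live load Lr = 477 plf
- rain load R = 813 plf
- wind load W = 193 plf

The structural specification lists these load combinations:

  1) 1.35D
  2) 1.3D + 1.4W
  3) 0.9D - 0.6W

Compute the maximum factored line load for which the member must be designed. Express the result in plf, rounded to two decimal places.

1) 1.35(1439) = 1942.65
2) 1.3(1439) + 1.4(193) = 1870.70 + 270.20 = 2140.90
3) 0.9(1439) - 0.6(193) = 1295.10 - 115.80 = 1179.30
Combination 2 governs: w_u = 2140.90 plf.

2140.90 plf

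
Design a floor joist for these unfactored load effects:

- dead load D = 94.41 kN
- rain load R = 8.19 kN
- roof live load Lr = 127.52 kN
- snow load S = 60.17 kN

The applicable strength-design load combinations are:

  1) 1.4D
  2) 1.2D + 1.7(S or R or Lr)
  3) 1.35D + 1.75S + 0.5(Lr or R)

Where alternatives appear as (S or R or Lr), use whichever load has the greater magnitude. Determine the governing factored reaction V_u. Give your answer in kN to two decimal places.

330.08 kN

(S or R or Lr) → Lr = 127.52 kN; (Lr or R) → Lr = 127.52 kN.
1) 1.4(94.41) = 132.17
2) 1.2(94.41) + 1.7(127.52) = 330.08
3) 1.35(94.41) + 1.75(60.17) + 0.5(127.52) = 127.45 + 105.30 + 63.76 = 296.51
Combination 2 governs: V_u = 330.08 kN.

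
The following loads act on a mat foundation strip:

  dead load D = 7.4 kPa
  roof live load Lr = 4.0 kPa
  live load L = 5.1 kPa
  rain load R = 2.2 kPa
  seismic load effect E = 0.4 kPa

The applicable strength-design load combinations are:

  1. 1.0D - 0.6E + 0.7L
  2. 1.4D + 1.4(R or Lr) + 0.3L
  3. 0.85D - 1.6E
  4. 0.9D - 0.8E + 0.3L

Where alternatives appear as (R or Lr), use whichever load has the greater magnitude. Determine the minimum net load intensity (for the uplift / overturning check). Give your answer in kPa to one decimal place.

(R or Lr) → Lr = 4.0 kPa.
1. 1.0(7.4) - 0.6(0.4) + 0.7(5.1) = 10.7
2. 1.4(7.4) + 1.4(4.0) + 0.3(5.1) = 10.4 + 5.6 + 1.5 = 17.5
3. 0.85(7.4) - 1.6(0.4) = 6.3 - 0.6 = 5.7
4. 0.9(7.4) - 0.8(0.4) + 0.3(5.1) = 6.7 - 0.3 + 1.5 = 7.9
Combination 3 gives the minimum: 5.7 kPa.

5.7 kPa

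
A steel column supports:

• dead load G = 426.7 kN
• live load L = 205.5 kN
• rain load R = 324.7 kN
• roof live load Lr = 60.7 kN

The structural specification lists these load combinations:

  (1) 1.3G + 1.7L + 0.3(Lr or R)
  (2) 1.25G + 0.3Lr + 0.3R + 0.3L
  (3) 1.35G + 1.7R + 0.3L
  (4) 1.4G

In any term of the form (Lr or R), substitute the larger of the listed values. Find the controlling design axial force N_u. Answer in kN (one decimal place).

1189.7 kN

(Lr or R) → R = 324.7 kN.
(1) 1.3(426.7) + 1.7(205.5) + 0.3(324.7) = 1001.5
(2) 1.25(426.7) + 0.3(60.7) + 0.3(324.7) + 0.3(205.5) = 710.6
(3) 1.35(426.7) + 1.7(324.7) + 0.3(205.5) = 1189.7
(4) 1.4(426.7) = 597.4
Maximum is from combination 3.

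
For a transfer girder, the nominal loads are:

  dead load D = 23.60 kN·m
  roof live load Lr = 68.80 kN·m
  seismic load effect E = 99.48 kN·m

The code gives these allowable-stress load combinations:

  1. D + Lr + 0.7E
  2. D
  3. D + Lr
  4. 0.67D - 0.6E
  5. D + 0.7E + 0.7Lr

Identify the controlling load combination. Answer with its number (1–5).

Combination 1

1. 1.0(23.60) + 1.0(68.80) + 0.7(99.48) = 162.04
2. 1.0(23.60) = 23.60
3. 1.0(23.60) + 1.0(68.80) = 92.40
4. 0.67(23.60) - 0.6(99.48) = -43.88
5. 1.0(23.60) + 0.7(99.48) + 0.7(68.80) = 141.40
The largest value is 162.04 kN·m from combination 1.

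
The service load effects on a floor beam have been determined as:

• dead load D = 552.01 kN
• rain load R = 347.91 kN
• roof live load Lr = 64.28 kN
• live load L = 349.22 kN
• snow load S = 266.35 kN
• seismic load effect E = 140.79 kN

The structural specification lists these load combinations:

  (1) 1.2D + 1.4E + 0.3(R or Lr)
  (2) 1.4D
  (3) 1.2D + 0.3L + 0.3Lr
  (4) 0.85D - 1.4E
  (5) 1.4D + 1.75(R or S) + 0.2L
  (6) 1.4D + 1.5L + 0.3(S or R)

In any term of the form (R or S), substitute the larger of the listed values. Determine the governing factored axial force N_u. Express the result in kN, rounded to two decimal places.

(R or Lr) → R = 347.91 kN; (R or S) → R = 347.91 kN; (S or R) → R = 347.91 kN.
(1) 1.2(552.01) + 1.4(140.79) + 0.3(347.91) = 662.41 + 197.11 + 104.37 = 963.89
(2) 1.4(552.01) = 772.81
(3) 1.2(552.01) + 0.3(349.22) + 0.3(64.28) = 662.41 + 104.77 + 19.28 = 786.46
(4) 0.85(552.01) - 1.4(140.79) = 469.21 - 197.11 = 272.10
(5) 1.4(552.01) + 1.75(347.91) + 0.2(349.22) = 1451.50
(6) 1.4(552.01) + 1.5(349.22) + 0.3(347.91) = 1401.02
The controlling combination is 5, giving 1451.50 kN.

1451.50 kN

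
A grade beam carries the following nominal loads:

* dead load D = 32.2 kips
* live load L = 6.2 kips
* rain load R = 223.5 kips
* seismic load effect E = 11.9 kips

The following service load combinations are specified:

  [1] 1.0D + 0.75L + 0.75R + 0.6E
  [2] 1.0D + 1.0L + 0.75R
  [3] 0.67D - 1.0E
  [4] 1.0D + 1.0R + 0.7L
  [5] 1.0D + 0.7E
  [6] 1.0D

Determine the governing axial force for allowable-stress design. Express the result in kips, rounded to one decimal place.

[1] 1.0(32.2) + 0.75(6.2) + 0.75(223.5) + 0.6(11.9) = 32.2 + 4.7 + 167.6 + 7.1 = 211.6
[2] 1.0(32.2) + 1.0(6.2) + 0.75(223.5) = 32.2 + 6.2 + 167.6 = 206.0
[3] 0.67(32.2) - 1.0(11.9) = 21.6 - 11.9 = 9.7
[4] 1.0(32.2) + 1.0(223.5) + 0.7(6.2) = 32.2 + 223.5 + 4.3 = 260.0
[5] 1.0(32.2) + 0.7(11.9) = 32.2 + 8.3 = 40.5
[6] 1.0(32.2) = 32.2
Maximum is from combination 4.

260.0 kips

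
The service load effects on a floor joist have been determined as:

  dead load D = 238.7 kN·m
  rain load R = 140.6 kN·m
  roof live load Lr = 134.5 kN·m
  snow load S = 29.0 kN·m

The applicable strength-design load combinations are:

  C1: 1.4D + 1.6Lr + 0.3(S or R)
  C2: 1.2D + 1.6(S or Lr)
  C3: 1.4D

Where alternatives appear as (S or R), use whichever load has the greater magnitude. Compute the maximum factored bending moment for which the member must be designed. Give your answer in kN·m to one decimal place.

(S or R) → R = 140.6 kN·m; (S or Lr) → Lr = 134.5 kN·m.
C1: 1.4(238.7) + 1.6(134.5) + 0.3(140.6) = 334.2 + 215.2 + 42.2 = 591.6
C2: 1.2(238.7) + 1.6(134.5) = 286.4 + 215.2 = 501.6
C3: 1.4(238.7) = 334.2
The controlling combination is 1, giving 591.6 kN·m.

591.6 kN·m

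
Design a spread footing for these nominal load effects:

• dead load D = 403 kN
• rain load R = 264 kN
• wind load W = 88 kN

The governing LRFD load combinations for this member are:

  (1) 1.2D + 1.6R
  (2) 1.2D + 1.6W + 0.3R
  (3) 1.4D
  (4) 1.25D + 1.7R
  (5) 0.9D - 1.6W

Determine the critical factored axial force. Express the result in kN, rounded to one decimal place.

952.6 kN

(1) 1.2(403) + 1.6(264) = 483.6 + 422.4 = 906.0
(2) 1.2(403) + 1.6(88) + 0.3(264) = 483.6 + 140.8 + 79.2 = 703.6
(3) 1.4(403) = 564.2
(4) 1.25(403) + 1.7(264) = 503.8 + 448.8 = 952.6
(5) 0.9(403) - 1.6(88) = 362.7 - 140.8 = 221.9
Maximum is from combination 4.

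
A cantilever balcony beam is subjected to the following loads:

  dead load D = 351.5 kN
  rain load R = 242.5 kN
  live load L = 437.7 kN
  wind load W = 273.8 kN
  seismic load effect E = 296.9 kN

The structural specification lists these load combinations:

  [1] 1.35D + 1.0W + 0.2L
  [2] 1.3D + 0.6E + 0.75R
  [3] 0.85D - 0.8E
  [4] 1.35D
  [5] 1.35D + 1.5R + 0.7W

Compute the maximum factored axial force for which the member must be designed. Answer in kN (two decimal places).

1029.94 kN

[1] 1.35(351.5) + 1.0(273.8) + 0.2(437.7) = 474.53 + 273.80 + 87.54 = 835.87
[2] 1.3(351.5) + 0.6(296.9) + 0.75(242.5) = 456.95 + 178.14 + 181.88 = 816.97
[3] 0.85(351.5) - 0.8(296.9) = 298.78 - 237.52 = 61.26
[4] 1.35(351.5) = 474.53
[5] 1.35(351.5) + 1.5(242.5) + 0.7(273.8) = 474.53 + 363.75 + 191.66 = 1029.94
Combination 5 governs: N_u = 1029.94 kN.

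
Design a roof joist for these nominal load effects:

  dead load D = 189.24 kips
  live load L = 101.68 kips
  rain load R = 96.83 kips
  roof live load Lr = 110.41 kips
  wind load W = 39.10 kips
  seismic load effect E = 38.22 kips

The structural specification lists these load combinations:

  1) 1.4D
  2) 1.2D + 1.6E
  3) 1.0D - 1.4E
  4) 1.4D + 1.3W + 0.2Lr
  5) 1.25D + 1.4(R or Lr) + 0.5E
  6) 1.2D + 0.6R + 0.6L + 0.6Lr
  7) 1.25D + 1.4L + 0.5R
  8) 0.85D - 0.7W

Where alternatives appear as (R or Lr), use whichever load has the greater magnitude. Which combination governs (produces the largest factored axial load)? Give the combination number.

(R or Lr) → Lr = 110.41 kips.
1) 1.4(189.24) = 264.94
2) 1.2(189.24) + 1.6(38.22) = 227.09 + 61.15 = 288.24
3) 1.0(189.24) - 1.4(38.22) = 189.24 - 53.51 = 135.73
4) 1.4(189.24) + 1.3(39.10) + 0.2(110.41) = 264.94 + 50.83 + 22.08 = 337.85
5) 1.25(189.24) + 1.4(110.41) + 0.5(38.22) = 236.55 + 154.57 + 19.11 = 410.23
6) 1.2(189.24) + 0.6(96.83) + 0.6(101.68) + 0.6(110.41) = 412.44
7) 1.25(189.24) + 1.4(101.68) + 0.5(96.83) = 236.55 + 142.35 + 48.42 = 427.32
8) 0.85(189.24) - 0.7(39.10) = 160.85 - 27.37 = 133.48
The largest value is 427.32 kips from combination 7.

Combination 7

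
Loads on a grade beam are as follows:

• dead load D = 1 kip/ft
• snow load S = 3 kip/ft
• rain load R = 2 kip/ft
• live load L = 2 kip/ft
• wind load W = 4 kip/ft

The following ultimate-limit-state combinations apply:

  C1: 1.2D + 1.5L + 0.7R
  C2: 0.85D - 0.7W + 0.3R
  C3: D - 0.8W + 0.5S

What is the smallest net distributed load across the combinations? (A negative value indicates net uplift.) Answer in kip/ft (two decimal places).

C1: 1.2(1) + 1.5(2) + 0.7(2) = 1.20 + 3.00 + 1.40 = 5.60
C2: 0.85(1) - 0.7(4) + 0.3(2) = 0.85 - 2.80 + 0.60 = -1.35
C3: 1.0(1) - 0.8(4) + 0.5(3) = 1.00 - 3.20 + 1.50 = -0.70
Combination 2 gives the minimum: -1.35 kip/ft.

-1.35 kip/ft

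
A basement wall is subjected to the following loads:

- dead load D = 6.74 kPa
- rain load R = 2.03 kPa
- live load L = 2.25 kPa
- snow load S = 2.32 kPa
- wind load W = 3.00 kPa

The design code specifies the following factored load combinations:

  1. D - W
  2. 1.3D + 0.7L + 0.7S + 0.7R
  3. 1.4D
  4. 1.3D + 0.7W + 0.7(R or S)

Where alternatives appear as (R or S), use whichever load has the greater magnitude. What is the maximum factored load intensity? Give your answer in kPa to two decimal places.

13.38 kPa

(R or S) → S = 2.32 kPa.
1. 1.0(6.74) - 1.0(3.00) = 3.74
2. 1.3(6.74) + 0.7(2.25) + 0.7(2.32) + 0.7(2.03) = 13.38
3. 1.4(6.74) = 9.44
4. 1.3(6.74) + 0.7(3.00) + 0.7(2.32) = 12.49
Combination 2 governs: q_u = 13.38 kPa.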